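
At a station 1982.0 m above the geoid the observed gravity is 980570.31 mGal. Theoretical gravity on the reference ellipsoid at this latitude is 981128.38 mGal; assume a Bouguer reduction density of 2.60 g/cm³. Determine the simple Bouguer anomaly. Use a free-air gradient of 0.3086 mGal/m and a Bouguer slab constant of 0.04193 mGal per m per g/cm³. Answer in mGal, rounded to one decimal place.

-162.5

Free-air correction = 0.3086 × 1982.0 = 611.65 mGal
Free-air anomaly = 980570.31 − 981128.38 + (611.65) = 53.58 mGal
Bouguer slab correction = 0.04193 × 2.60 × 1982.0 = 216.07 mGal
Simple Bouguer anomaly = 53.58 − (216.07) = -162.49 mGal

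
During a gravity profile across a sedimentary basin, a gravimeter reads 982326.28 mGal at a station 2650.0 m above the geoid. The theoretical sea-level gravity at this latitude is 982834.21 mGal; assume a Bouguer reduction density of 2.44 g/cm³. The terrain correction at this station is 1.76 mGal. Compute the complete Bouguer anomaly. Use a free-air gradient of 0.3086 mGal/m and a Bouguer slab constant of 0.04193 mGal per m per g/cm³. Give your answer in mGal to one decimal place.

40.5

Free-air correction = 0.3086 × 2650.0 = 817.79 mGal
Free-air anomaly = 982326.28 − 982834.21 + (817.79) = 309.86 mGal
Bouguer slab correction = 0.04193 × 2.44 × 2650.0 = 271.12 mGal
Simple Bouguer anomaly = 309.86 − (271.12) = 38.74 mGal
Complete Bouguer anomaly = 38.74 + 1.76 = 40.50 mGal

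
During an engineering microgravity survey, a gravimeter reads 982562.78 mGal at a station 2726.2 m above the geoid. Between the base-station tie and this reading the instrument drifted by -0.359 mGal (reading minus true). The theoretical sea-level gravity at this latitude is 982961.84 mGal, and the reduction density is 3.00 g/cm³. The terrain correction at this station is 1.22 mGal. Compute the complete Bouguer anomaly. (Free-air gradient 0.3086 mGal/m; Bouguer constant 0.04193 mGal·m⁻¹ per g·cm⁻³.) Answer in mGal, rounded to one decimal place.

100.9

Drift-corrected reading = 982562.78 − (-0.359) = 982563.139 mGal
Free-air correction = 0.3086 × 2726.2 = 841.31 mGal
Free-air anomaly = 982563.139 − 982961.84 + (841.31) = 442.609 mGal
Bouguer slab correction = 0.04193 × 3.00 × 2726.2 = 342.93 mGal
Simple Bouguer anomaly = 442.609 − (342.93) = 99.679 mGal
Complete Bouguer anomaly = 99.679 + 1.22 = 100.899 mGal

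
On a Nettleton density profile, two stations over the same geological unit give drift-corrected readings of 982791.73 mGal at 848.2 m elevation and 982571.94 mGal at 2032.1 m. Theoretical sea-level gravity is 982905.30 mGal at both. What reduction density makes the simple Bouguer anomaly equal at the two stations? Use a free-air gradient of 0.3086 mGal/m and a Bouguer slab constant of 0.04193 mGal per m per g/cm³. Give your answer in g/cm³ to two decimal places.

2.93

Δg_obs = 982571.94 − 982791.73 = -219.79 mGal over Δh = 2032.1 − 848.2 = 1183.9 m
Equal Bouguer anomalies ⇒ Δg_obs + (0.3086 − 0.04193ρ)·Δh = 0
0.3086 − 0.04193ρ = −Δg_obs/Δh = 0.18565
ρ = (0.3086 − 0.18565) / 0.04193 = 2.93 g/cm³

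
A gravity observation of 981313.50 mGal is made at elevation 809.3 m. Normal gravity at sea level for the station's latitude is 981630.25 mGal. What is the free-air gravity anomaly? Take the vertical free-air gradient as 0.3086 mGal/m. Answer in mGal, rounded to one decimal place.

-67.0

Free-air correction = 0.3086 × 809.3 = 249.75 mGal
Free-air anomaly = 981313.50 − 981630.25 + (249.75) = -67.00 mGal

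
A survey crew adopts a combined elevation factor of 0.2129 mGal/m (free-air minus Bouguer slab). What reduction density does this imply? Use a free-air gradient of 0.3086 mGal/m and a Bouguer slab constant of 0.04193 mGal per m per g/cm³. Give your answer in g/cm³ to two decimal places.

2.28

0.2129 = 0.3086 − 0.04193 × ρ
ρ = (0.3086 − 0.2129) / 0.04193 = 2.28 g/cm³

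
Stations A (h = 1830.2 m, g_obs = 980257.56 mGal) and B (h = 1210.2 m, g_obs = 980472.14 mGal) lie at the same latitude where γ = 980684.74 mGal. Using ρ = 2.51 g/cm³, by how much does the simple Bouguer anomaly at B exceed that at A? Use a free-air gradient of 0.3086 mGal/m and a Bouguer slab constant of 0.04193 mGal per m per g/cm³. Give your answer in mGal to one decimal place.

88.5

Δg_SB(A) = 980257.56 − 980684.74 + 0.3086×1830.2 − 0.04193×2.51×1830.2 = -55.00 mGal
Δg_SB(B) = 980472.14 − 980684.74 + 0.3086×1210.2 − 0.04193×2.51×1210.2 = 33.50 mGal
Difference = 33.50 − (-55.00) = 88.50 mGal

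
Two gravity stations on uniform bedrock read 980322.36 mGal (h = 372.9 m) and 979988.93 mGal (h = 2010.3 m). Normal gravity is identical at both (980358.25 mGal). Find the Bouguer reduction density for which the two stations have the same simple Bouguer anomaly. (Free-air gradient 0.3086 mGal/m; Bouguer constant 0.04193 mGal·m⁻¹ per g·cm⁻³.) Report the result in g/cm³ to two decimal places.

2.50

Δg_obs = 979988.93 − 980322.36 = -333.43 mGal over Δh = 2010.3 − 372.9 = 1637.4 m
Equal Bouguer anomalies ⇒ Δg_obs + (0.3086 − 0.04193ρ)·Δh = 0
0.3086 − 0.04193ρ = −Δg_obs/Δh = 0.20363
ρ = (0.3086 − 0.20363) / 0.04193 = 2.50 g/cm³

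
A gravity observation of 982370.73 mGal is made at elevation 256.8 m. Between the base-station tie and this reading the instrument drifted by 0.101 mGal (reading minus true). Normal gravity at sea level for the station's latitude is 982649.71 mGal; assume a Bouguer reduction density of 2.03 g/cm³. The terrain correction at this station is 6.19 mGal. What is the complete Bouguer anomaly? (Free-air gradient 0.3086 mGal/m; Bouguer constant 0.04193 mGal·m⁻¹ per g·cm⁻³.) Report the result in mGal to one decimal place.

Drift-corrected reading = 982370.73 − (0.101) = 982370.629 mGal
Free-air correction = 0.3086 × 256.8 = 79.25 mGal
Free-air anomaly = 982370.629 − 982649.71 + (79.25) = -199.831 mGal
Bouguer slab correction = 0.04193 × 2.03 × 256.8 = 21.86 mGal
Simple Bouguer anomaly = -199.831 − (21.86) = -221.691 mGal
Complete Bouguer anomaly = -221.691 + 6.19 = -215.501 mGal

-215.5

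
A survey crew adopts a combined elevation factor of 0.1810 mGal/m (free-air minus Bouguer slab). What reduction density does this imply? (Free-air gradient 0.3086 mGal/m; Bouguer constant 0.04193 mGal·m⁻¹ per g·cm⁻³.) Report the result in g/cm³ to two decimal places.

0.1810 = 0.3086 − 0.04193 × ρ
ρ = (0.3086 − 0.1810) / 0.04193 = 3.04 g/cm³

3.04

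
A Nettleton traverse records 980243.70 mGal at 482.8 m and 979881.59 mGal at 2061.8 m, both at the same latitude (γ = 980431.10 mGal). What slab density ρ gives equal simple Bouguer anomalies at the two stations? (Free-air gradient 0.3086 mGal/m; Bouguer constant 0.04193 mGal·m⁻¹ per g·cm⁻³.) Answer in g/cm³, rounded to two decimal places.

Δg_obs = 979881.59 − 980243.70 = -362.11 mGal over Δh = 2061.8 − 482.8 = 1579.0 m
Equal Bouguer anomalies ⇒ Δg_obs + (0.3086 − 0.04193ρ)·Δh = 0
0.3086 − 0.04193ρ = −Δg_obs/Δh = 0.22933
ρ = (0.3086 − 0.22933) / 0.04193 = 1.89 g/cm³

1.89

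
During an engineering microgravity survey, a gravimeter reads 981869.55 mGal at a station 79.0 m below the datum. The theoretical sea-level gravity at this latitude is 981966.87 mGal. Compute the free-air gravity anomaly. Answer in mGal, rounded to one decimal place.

Free-air correction = 0.3086 × -79.0 = -24.38 mGal
Free-air anomaly = 981869.55 − 981966.87 + (-24.38) = -121.70 mGal

-121.7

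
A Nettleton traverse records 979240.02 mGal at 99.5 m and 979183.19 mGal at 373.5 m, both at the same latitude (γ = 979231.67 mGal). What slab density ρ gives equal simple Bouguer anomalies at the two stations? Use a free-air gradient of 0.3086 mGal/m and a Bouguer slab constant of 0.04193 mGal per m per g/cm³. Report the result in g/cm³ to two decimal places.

2.41

Δg_obs = 979183.19 − 979240.02 = -56.83 mGal over Δh = 373.5 − 99.5 = 274.0 m
Equal Bouguer anomalies ⇒ Δg_obs + (0.3086 − 0.04193ρ)·Δh = 0
0.3086 − 0.04193ρ = −Δg_obs/Δh = 0.20741
ρ = (0.3086 − 0.20741) / 0.04193 = 2.41 g/cm³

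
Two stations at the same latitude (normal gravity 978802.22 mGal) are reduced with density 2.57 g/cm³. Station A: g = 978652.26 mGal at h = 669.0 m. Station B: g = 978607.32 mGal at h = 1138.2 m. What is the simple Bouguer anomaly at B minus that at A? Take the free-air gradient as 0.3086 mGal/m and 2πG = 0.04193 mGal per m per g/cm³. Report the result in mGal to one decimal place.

Δg_SB(A) = 978652.26 − 978802.22 + 0.3086×669.0 − 0.04193×2.57×669.0 = -15.60 mGal
Δg_SB(B) = 978607.32 − 978802.22 + 0.3086×1138.2 − 0.04193×2.57×1138.2 = 33.70 mGal
Difference = 33.70 − (-15.60) = 49.30 mGal

49.3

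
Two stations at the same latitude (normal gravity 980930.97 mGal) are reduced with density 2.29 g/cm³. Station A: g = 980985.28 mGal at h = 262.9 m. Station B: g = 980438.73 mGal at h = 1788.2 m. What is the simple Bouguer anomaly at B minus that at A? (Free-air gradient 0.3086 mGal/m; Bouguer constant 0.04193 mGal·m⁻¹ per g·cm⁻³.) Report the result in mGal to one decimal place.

-222.3

Δg_SB(A) = 980985.28 − 980930.97 + 0.3086×262.9 − 0.04193×2.29×262.9 = 110.20 mGal
Δg_SB(B) = 980438.73 − 980930.97 + 0.3086×1788.2 − 0.04193×2.29×1788.2 = -112.10 mGal
Difference = -112.10 − (110.20) = -222.30 mGal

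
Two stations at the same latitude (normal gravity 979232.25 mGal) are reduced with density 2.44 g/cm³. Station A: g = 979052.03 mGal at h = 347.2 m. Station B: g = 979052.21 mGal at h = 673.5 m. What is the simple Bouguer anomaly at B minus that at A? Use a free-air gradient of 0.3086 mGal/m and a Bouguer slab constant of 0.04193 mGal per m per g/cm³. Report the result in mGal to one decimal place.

67.5

Δg_SB(A) = 979052.03 − 979232.25 + 0.3086×347.2 − 0.04193×2.44×347.2 = -108.60 mGal
Δg_SB(B) = 979052.21 − 979232.25 + 0.3086×673.5 − 0.04193×2.44×673.5 = -41.10 mGal
Difference = -41.10 − (-108.60) = 67.50 mGal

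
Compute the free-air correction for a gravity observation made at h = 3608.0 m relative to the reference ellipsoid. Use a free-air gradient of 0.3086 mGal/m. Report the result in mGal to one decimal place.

Free-air correction = 0.3086 × 3608.0 = 1113.4 mGal

1113.4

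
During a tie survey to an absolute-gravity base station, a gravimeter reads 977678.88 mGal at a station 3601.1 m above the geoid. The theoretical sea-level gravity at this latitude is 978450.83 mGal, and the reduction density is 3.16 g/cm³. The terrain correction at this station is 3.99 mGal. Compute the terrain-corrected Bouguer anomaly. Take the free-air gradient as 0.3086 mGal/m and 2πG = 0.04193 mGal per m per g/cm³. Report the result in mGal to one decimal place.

-133.8

Free-air correction = 0.3086 × 3601.1 = 1111.30 mGal
Free-air anomaly = 977678.88 − 978450.83 + (1111.30) = 339.35 mGal
Bouguer slab correction = 0.04193 × 3.16 × 3601.1 = 477.14 mGal
Simple Bouguer anomaly = 339.35 − (477.14) = -137.79 mGal
Complete Bouguer anomaly = -137.79 + 3.99 = -133.80 mGal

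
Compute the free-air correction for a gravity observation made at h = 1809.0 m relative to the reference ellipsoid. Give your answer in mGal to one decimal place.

558.3

Free-air correction = 0.3086 × 1809.0 = 558.3 mGal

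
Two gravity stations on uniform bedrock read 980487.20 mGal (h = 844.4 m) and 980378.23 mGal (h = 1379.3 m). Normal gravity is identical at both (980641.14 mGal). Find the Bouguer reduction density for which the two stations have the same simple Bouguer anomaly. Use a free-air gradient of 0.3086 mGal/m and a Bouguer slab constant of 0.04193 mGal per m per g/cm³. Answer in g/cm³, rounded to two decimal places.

Δg_obs = 980378.23 − 980487.20 = -108.97 mGal over Δh = 1379.3 − 844.4 = 534.9 m
Equal Bouguer anomalies ⇒ Δg_obs + (0.3086 − 0.04193ρ)·Δh = 0
0.3086 − 0.04193ρ = −Δg_obs/Δh = 0.20372
ρ = (0.3086 − 0.20372) / 0.04193 = 2.50 g/cm³

2.50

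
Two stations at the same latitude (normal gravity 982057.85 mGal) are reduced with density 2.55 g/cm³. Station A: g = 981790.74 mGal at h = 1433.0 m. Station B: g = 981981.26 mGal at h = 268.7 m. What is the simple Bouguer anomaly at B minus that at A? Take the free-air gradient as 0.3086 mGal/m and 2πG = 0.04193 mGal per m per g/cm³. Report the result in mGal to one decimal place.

-44.3

Δg_SB(A) = 981790.74 − 982057.85 + 0.3086×1433.0 − 0.04193×2.55×1433.0 = 21.90 mGal
Δg_SB(B) = 981981.26 − 982057.85 + 0.3086×268.7 − 0.04193×2.55×268.7 = -22.40 mGal
Difference = -22.40 − (21.90) = -44.30 mGal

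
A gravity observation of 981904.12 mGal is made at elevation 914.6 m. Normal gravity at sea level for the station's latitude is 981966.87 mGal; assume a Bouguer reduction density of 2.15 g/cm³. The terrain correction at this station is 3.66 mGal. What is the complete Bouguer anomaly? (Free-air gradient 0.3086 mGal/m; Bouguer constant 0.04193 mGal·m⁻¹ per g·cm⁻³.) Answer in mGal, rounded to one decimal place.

Free-air correction = 0.3086 × 914.6 = 282.25 mGal
Free-air anomaly = 981904.12 − 981966.87 + (282.25) = 219.50 mGal
Bouguer slab correction = 0.04193 × 2.15 × 914.6 = 82.45 mGal
Simple Bouguer anomaly = 219.50 − (82.45) = 137.05 mGal
Complete Bouguer anomaly = 137.05 + 3.66 = 140.71 mGal

140.7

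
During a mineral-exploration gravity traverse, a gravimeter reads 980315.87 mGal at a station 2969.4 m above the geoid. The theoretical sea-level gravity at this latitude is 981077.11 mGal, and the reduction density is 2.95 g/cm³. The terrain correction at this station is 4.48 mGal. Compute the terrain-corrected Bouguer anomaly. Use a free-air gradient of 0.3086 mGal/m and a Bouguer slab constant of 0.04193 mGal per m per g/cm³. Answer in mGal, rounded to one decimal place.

-207.7

Free-air correction = 0.3086 × 2969.4 = 916.36 mGal
Free-air anomaly = 980315.87 − 981077.11 + (916.36) = 155.12 mGal
Bouguer slab correction = 0.04193 × 2.95 × 2969.4 = 367.30 mGal
Simple Bouguer anomaly = 155.12 − (367.30) = -212.18 mGal
Complete Bouguer anomaly = -212.18 + 4.48 = -207.70 mGal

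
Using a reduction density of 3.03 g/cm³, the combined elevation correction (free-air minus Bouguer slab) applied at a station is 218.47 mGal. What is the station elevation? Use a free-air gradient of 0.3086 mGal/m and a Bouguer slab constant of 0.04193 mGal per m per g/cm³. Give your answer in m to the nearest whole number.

Combined gradient = 0.3086 − 0.04193 × 3.03 = 0.1815521 mGal/m
h = 218.47 / 0.1815521 = 1203.35 m

1203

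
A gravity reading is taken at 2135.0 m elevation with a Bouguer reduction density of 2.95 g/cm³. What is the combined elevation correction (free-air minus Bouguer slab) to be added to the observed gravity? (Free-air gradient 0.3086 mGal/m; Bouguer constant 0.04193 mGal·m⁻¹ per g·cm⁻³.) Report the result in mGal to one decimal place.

394.8

Combined gradient = 0.3086 − 0.04193 × 2.95 = 0.1849065 mGal/m
Combined elevation correction = 0.1849065 × 2135.0 = 394.8 mGal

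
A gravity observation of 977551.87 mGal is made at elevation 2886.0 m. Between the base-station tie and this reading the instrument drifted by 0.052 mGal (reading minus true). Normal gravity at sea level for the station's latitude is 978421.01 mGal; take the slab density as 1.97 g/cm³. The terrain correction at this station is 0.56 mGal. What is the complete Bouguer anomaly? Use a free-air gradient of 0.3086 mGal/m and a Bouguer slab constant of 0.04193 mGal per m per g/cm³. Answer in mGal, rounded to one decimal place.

Drift-corrected reading = 977551.87 − (0.052) = 977551.818 mGal
Free-air correction = 0.3086 × 2886.0 = 890.62 mGal
Free-air anomaly = 977551.818 − 978421.01 + (890.62) = 21.428 mGal
Bouguer slab correction = 0.04193 × 1.97 × 2886.0 = 238.39 mGal
Simple Bouguer anomaly = 21.428 − (238.39) = -216.962 mGal
Complete Bouguer anomaly = -216.962 + 0.56 = -216.402 mGal

-216.4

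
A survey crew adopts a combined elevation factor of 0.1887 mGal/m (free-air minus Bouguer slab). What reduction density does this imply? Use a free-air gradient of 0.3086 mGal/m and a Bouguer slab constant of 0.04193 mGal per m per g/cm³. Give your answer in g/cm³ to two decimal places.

0.1887 = 0.3086 − 0.04193 × ρ
ρ = (0.3086 − 0.1887) / 0.04193 = 2.86 g/cm³

2.86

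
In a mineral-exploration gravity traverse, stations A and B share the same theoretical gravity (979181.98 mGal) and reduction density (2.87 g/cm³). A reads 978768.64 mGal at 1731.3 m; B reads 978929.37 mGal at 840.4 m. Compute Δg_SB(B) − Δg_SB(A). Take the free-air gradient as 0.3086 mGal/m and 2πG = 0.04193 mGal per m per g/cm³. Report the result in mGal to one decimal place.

-7.0

Δg_SB(A) = 978768.64 − 979181.98 + 0.3086×1731.3 − 0.04193×2.87×1731.3 = -87.40 mGal
Δg_SB(B) = 978929.37 − 979181.98 + 0.3086×840.4 − 0.04193×2.87×840.4 = -94.40 mGal
Difference = -94.40 − (-87.40) = -7.00 mGal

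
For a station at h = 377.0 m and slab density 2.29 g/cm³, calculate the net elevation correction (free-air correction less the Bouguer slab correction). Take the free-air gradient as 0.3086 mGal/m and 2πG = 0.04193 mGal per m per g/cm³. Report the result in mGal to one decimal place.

80.1

Combined gradient = 0.3086 − 0.04193 × 2.29 = 0.2125803 mGal/m
Combined elevation correction = 0.2125803 × 377.0 = 80.1 mGal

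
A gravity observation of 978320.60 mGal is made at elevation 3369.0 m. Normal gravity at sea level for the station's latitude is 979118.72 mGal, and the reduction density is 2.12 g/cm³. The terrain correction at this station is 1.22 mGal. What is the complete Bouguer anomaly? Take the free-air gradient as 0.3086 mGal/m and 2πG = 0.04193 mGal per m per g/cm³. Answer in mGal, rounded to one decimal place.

Free-air correction = 0.3086 × 3369.0 = 1039.67 mGal
Free-air anomaly = 978320.60 − 979118.72 + (1039.67) = 241.55 mGal
Bouguer slab correction = 0.04193 × 2.12 × 3369.0 = 299.48 mGal
Simple Bouguer anomaly = 241.55 − (299.48) = -57.93 mGal
Complete Bouguer anomaly = -57.93 + 1.22 = -56.71 mGal

-56.7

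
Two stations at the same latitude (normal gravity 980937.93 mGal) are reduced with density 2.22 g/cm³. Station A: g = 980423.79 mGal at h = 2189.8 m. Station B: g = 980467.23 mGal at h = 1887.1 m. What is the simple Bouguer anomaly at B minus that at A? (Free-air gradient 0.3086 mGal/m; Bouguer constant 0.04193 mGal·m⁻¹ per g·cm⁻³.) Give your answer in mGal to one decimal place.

Δg_SB(A) = 980423.79 − 980937.93 + 0.3086×2189.8 − 0.04193×2.22×2189.8 = -42.20 mGal
Δg_SB(B) = 980467.23 − 980937.93 + 0.3086×1887.1 − 0.04193×2.22×1887.1 = -64.00 mGal
Difference = -64.00 − (-42.20) = -21.80 mGal

-21.8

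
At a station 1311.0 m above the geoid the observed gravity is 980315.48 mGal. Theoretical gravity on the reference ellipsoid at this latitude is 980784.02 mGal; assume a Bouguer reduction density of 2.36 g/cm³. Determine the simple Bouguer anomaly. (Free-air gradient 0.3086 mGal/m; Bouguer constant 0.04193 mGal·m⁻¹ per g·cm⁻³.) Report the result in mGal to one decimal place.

-193.7

Free-air correction = 0.3086 × 1311.0 = 404.57 mGal
Free-air anomaly = 980315.48 − 980784.02 + (404.57) = -63.97 mGal
Bouguer slab correction = 0.04193 × 2.36 × 1311.0 = 129.73 mGal
Simple Bouguer anomaly = -63.97 − (129.73) = -193.70 mGal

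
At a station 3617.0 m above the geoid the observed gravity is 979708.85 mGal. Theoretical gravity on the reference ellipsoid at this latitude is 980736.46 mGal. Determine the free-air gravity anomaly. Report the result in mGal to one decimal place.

Free-air correction = 0.3086 × 3617.0 = 1116.21 mGal
Free-air anomaly = 979708.85 − 980736.46 + (1116.21) = 88.60 mGal

88.6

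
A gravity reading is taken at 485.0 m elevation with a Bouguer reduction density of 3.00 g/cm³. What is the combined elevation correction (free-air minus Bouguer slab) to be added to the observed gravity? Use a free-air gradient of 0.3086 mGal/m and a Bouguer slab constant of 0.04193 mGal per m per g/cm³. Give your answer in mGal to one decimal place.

Combined gradient = 0.3086 − 0.04193 × 3.00 = 0.1828100 mGal/m
Combined elevation correction = 0.1828100 × 485.0 = 88.7 mGal

88.7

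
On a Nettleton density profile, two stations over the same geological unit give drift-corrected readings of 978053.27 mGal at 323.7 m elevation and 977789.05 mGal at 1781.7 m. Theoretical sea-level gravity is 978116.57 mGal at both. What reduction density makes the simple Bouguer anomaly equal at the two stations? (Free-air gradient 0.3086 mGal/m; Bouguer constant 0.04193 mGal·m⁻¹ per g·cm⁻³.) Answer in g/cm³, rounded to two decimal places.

3.04

Δg_obs = 977789.05 − 978053.27 = -264.22 mGal over Δh = 1781.7 − 323.7 = 1458.0 m
Equal Bouguer anomalies ⇒ Δg_obs + (0.3086 − 0.04193ρ)·Δh = 0
0.3086 − 0.04193ρ = −Δg_obs/Δh = 0.18122
ρ = (0.3086 − 0.18122) / 0.04193 = 3.04 g/cm³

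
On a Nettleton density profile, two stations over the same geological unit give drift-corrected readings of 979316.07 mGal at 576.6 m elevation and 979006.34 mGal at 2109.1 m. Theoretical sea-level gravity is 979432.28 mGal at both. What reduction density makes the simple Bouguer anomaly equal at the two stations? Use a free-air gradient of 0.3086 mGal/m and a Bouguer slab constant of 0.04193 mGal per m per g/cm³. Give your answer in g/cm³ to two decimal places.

2.54

Δg_obs = 979006.34 − 979316.07 = -309.73 mGal over Δh = 2109.1 − 576.6 = 1532.5 m
Equal Bouguer anomalies ⇒ Δg_obs + (0.3086 − 0.04193ρ)·Δh = 0
0.3086 − 0.04193ρ = −Δg_obs/Δh = 0.20211
ρ = (0.3086 − 0.20211) / 0.04193 = 2.54 g/cm³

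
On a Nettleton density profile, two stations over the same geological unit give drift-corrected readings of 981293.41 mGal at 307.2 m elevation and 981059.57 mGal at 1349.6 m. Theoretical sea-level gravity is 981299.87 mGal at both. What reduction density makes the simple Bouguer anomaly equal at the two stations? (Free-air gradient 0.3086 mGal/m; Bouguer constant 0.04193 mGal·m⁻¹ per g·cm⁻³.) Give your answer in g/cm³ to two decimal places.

2.01

Δg_obs = 981059.57 − 981293.41 = -233.84 mGal over Δh = 1349.6 − 307.2 = 1042.4 m
Equal Bouguer anomalies ⇒ Δg_obs + (0.3086 − 0.04193ρ)·Δh = 0
0.3086 − 0.04193ρ = −Δg_obs/Δh = 0.22433
ρ = (0.3086 − 0.22433) / 0.04193 = 2.01 g/cm³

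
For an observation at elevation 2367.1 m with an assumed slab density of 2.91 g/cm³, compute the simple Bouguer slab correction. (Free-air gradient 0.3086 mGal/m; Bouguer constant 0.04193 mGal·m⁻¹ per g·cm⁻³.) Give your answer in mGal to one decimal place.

Bouguer slab correction = 0.04193 × 2.91 × 2367.1 = 288.8 mGal

288.8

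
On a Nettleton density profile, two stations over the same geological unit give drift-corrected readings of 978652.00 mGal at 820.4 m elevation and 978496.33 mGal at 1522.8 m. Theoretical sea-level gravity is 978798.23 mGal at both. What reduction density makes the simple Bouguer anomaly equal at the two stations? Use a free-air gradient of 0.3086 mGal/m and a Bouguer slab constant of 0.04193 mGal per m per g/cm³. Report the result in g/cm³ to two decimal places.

Δg_obs = 978496.33 − 978652.00 = -155.67 mGal over Δh = 1522.8 − 820.4 = 702.4 m
Equal Bouguer anomalies ⇒ Δg_obs + (0.3086 − 0.04193ρ)·Δh = 0
0.3086 − 0.04193ρ = −Δg_obs/Δh = 0.22163
ρ = (0.3086 − 0.22163) / 0.04193 = 2.07 g/cm³

2.07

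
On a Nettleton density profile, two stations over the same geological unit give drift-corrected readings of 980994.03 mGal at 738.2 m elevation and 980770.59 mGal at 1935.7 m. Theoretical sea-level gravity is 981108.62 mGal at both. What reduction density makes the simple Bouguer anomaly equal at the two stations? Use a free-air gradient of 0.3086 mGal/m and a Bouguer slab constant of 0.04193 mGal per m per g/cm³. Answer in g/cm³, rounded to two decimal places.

Δg_obs = 980770.59 − 980994.03 = -223.44 mGal over Δh = 1935.7 − 738.2 = 1197.5 m
Equal Bouguer anomalies ⇒ Δg_obs + (0.3086 − 0.04193ρ)·Δh = 0
0.3086 − 0.04193ρ = −Δg_obs/Δh = 0.18659
ρ = (0.3086 − 0.18659) / 0.04193 = 2.91 g/cm³

2.91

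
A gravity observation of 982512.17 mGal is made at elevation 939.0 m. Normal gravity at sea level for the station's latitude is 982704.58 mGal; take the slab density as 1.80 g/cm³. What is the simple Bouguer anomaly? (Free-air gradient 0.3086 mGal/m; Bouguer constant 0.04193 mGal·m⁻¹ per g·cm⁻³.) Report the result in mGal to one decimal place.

Free-air correction = 0.3086 × 939.0 = 289.78 mGal
Free-air anomaly = 982512.17 − 982704.58 + (289.78) = 97.37 mGal
Bouguer slab correction = 0.04193 × 1.80 × 939.0 = 70.87 mGal
Simple Bouguer anomaly = 97.37 − (70.87) = 26.50 mGal

26.5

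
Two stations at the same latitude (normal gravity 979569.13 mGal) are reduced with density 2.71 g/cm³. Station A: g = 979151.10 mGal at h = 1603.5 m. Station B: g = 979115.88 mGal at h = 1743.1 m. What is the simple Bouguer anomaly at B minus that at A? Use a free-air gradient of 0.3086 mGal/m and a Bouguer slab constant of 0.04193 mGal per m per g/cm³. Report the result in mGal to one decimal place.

Δg_SB(A) = 979151.10 − 979569.13 + 0.3086×1603.5 − 0.04193×2.71×1603.5 = -105.40 mGal
Δg_SB(B) = 979115.88 − 979569.13 + 0.3086×1743.1 − 0.04193×2.71×1743.1 = -113.40 mGal
Difference = -113.40 − (-105.40) = -8.00 mGal

-8.0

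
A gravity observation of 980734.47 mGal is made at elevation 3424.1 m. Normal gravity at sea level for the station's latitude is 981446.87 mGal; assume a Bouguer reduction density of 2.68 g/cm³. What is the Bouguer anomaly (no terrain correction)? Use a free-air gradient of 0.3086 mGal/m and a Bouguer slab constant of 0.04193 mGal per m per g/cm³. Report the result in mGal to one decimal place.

-40.5

Free-air correction = 0.3086 × 3424.1 = 1056.68 mGal
Free-air anomaly = 980734.47 − 981446.87 + (1056.68) = 344.28 mGal
Bouguer slab correction = 0.04193 × 2.68 × 3424.1 = 384.77 mGal
Simple Bouguer anomaly = 344.28 − (384.77) = -40.49 mGal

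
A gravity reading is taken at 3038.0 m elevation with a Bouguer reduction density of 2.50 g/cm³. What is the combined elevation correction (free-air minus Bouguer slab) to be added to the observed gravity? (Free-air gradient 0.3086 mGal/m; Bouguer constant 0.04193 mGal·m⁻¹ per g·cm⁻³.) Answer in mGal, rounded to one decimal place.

Combined gradient = 0.3086 − 0.04193 × 2.50 = 0.2037750 mGal/m
Combined elevation correction = 0.2037750 × 3038.0 = 619.1 mGal

619.1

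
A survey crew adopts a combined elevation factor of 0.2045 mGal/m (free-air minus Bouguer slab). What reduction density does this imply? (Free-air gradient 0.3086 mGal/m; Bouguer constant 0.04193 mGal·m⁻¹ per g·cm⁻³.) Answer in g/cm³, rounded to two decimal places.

0.2045 = 0.3086 − 0.04193 × ρ
ρ = (0.3086 − 0.2045) / 0.04193 = 2.48 g/cm³

2.48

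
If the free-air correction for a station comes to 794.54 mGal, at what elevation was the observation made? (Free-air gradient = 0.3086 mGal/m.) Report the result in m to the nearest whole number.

2575

h = 794.54 / 0.3086 = 2574.66 m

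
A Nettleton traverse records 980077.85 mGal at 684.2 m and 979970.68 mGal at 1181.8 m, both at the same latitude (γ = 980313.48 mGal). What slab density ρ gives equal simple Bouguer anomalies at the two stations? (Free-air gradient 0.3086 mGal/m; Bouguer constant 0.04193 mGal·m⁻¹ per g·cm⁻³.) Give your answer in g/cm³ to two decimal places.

Δg_obs = 979970.68 − 980077.85 = -107.17 mGal over Δh = 1181.8 − 684.2 = 497.6 m
Equal Bouguer anomalies ⇒ Δg_obs + (0.3086 − 0.04193ρ)·Δh = 0
0.3086 − 0.04193ρ = −Δg_obs/Δh = 0.21537
ρ = (0.3086 − 0.21537) / 0.04193 = 2.22 g/cm³

2.22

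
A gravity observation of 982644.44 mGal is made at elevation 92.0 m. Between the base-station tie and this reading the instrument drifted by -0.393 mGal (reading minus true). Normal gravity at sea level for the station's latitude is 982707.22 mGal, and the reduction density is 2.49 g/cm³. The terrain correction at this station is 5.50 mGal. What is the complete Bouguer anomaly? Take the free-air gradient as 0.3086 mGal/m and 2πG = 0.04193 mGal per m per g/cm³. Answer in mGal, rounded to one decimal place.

Drift-corrected reading = 982644.44 − (-0.393) = 982644.833 mGal
Free-air correction = 0.3086 × 92.0 = 28.39 mGal
Free-air anomaly = 982644.833 − 982707.22 + (28.39) = -33.997 mGal
Bouguer slab correction = 0.04193 × 2.49 × 92.0 = 9.61 mGal
Simple Bouguer anomaly = -33.997 − (9.61) = -43.607 mGal
Complete Bouguer anomaly = -43.607 + 5.50 = -38.107 mGal

-38.1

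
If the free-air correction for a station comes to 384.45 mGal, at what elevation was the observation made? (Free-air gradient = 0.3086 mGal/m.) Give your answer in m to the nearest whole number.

h = 384.45 / 0.3086 = 1245.79 m

1246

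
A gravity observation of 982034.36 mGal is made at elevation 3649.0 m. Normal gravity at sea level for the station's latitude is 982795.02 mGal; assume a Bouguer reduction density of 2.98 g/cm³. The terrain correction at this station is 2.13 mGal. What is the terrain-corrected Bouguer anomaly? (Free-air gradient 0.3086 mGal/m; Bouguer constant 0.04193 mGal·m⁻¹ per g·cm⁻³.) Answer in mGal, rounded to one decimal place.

-88.4

Free-air correction = 0.3086 × 3649.0 = 1126.08 mGal
Free-air anomaly = 982034.36 − 982795.02 + (1126.08) = 365.42 mGal
Bouguer slab correction = 0.04193 × 2.98 × 3649.0 = 455.95 mGal
Simple Bouguer anomaly = 365.42 − (455.95) = -90.53 mGal
Complete Bouguer anomaly = -90.53 + 2.13 = -88.40 mGal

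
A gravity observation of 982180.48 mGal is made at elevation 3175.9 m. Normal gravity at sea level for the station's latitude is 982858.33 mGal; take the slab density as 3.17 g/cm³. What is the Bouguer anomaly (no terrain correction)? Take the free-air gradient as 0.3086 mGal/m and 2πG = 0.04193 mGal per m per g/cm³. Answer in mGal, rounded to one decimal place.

-119.9

Free-air correction = 0.3086 × 3175.9 = 980.08 mGal
Free-air anomaly = 982180.48 − 982858.33 + (980.08) = 302.23 mGal
Bouguer slab correction = 0.04193 × 3.17 × 3175.9 = 422.13 mGal
Simple Bouguer anomaly = 302.23 − (422.13) = -119.90 mGal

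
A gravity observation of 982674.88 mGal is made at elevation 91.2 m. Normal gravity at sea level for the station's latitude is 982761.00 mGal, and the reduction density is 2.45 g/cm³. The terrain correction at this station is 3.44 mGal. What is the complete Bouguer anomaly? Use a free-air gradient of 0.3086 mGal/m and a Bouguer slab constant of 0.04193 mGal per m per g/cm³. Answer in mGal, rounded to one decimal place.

-63.9

Free-air correction = 0.3086 × 91.2 = 28.14 mGal
Free-air anomaly = 982674.88 − 982761.00 + (28.14) = -57.98 mGal
Bouguer slab correction = 0.04193 × 2.45 × 91.2 = 9.37 mGal
Simple Bouguer anomaly = -57.98 − (9.37) = -67.35 mGal
Complete Bouguer anomaly = -67.35 + 3.44 = -63.91 mGal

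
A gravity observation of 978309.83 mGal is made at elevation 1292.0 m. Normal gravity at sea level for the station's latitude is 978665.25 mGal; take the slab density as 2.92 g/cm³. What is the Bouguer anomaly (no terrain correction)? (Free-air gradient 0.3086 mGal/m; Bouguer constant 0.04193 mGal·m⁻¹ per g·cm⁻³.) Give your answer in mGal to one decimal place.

Free-air correction = 0.3086 × 1292.0 = 398.71 mGal
Free-air anomaly = 978309.83 − 978665.25 + (398.71) = 43.29 mGal
Bouguer slab correction = 0.04193 × 2.92 × 1292.0 = 158.19 mGal
Simple Bouguer anomaly = 43.29 − (158.19) = -114.90 mGal

-114.9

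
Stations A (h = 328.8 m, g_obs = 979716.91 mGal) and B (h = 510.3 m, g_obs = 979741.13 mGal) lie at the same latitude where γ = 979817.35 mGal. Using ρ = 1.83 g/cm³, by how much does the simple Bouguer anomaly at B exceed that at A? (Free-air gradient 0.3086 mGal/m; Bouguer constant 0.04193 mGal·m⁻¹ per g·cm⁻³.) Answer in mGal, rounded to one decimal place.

Δg_SB(A) = 979716.91 − 979817.35 + 0.3086×328.8 − 0.04193×1.83×328.8 = -24.20 mGal
Δg_SB(B) = 979741.13 − 979817.35 + 0.3086×510.3 − 0.04193×1.83×510.3 = 42.10 mGal
Difference = 42.10 − (-24.20) = 66.30 mGal

66.3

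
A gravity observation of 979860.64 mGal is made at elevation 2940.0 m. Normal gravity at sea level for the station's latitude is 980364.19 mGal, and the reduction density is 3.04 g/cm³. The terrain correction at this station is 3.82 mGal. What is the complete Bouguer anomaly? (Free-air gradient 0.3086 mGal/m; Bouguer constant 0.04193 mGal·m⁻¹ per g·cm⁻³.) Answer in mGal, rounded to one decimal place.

Free-air correction = 0.3086 × 2940.0 = 907.28 mGal
Free-air anomaly = 979860.64 − 980364.19 + (907.28) = 403.73 mGal
Bouguer slab correction = 0.04193 × 3.04 × 2940.0 = 374.75 mGal
Simple Bouguer anomaly = 403.73 − (374.75) = 28.98 mGal
Complete Bouguer anomaly = 28.98 + 3.82 = 32.80 mGal

32.8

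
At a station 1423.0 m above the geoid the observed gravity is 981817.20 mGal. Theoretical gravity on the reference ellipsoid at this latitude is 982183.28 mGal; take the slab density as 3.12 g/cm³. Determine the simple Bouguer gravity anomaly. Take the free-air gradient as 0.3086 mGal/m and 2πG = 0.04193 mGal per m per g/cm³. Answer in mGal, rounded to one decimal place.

Free-air correction = 0.3086 × 1423.0 = 439.14 mGal
Free-air anomaly = 981817.20 − 982183.28 + (439.14) = 73.06 mGal
Bouguer slab correction = 0.04193 × 3.12 × 1423.0 = 186.16 mGal
Simple Bouguer anomaly = 73.06 − (186.16) = -113.10 mGal

-113.1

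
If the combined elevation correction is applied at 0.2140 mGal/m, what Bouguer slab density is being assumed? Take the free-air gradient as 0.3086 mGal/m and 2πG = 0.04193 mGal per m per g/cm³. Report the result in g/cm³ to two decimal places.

2.26

0.2140 = 0.3086 − 0.04193 × ρ
ρ = (0.3086 − 0.2140) / 0.04193 = 2.26 g/cm³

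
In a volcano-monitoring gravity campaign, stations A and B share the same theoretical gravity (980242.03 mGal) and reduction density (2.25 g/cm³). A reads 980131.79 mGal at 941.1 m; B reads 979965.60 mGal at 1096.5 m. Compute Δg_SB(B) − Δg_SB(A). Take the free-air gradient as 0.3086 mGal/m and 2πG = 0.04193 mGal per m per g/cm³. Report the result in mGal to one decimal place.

Δg_SB(A) = 980131.79 − 980242.03 + 0.3086×941.1 − 0.04193×2.25×941.1 = 91.40 mGal
Δg_SB(B) = 979965.60 − 980242.03 + 0.3086×1096.5 − 0.04193×2.25×1096.5 = -41.50 mGal
Difference = -41.50 − (91.40) = -132.90 mGal

-132.9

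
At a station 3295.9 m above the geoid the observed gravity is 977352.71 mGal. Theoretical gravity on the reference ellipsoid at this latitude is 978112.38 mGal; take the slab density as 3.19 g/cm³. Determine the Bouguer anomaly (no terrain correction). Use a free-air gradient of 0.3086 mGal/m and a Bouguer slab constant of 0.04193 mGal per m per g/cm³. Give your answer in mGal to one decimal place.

-183.4

Free-air correction = 0.3086 × 3295.9 = 1017.11 mGal
Free-air anomaly = 977352.71 − 978112.38 + (1017.11) = 257.44 mGal
Bouguer slab correction = 0.04193 × 3.19 × 3295.9 = 440.85 mGal
Simple Bouguer anomaly = 257.44 − (440.85) = -183.41 mGal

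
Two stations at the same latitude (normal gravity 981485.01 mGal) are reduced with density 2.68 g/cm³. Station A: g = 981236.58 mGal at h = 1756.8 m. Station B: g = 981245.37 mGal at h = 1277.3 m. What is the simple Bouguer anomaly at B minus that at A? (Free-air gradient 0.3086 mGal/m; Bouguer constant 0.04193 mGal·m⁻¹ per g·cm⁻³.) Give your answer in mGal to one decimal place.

-85.3

Δg_SB(A) = 981236.58 − 981485.01 + 0.3086×1756.8 − 0.04193×2.68×1756.8 = 96.30 mGal
Δg_SB(B) = 981245.37 − 981485.01 + 0.3086×1277.3 − 0.04193×2.68×1277.3 = 11.00 mGal
Difference = 11.00 − (96.30) = -85.30 mGal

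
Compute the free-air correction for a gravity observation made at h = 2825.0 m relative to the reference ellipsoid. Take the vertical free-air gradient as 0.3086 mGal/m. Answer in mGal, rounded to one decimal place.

871.8

Free-air correction = 0.3086 × 2825.0 = 871.8 mGal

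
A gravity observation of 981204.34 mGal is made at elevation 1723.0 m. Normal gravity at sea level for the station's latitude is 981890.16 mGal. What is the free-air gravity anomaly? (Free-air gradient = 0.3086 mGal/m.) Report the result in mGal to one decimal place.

Free-air correction = 0.3086 × 1723.0 = 531.72 mGal
Free-air anomaly = 981204.34 − 981890.16 + (531.72) = -154.10 mGal

-154.1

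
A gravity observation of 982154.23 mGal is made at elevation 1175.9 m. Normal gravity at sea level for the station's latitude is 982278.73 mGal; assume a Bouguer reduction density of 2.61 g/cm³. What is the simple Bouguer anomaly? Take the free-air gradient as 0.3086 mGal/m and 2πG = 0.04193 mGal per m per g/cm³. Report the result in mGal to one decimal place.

109.7

Free-air correction = 0.3086 × 1175.9 = 362.88 mGal
Free-air anomaly = 982154.23 − 982278.73 + (362.88) = 238.38 mGal
Bouguer slab correction = 0.04193 × 2.61 × 1175.9 = 128.69 mGal
Simple Bouguer anomaly = 238.38 − (128.69) = 109.69 mGal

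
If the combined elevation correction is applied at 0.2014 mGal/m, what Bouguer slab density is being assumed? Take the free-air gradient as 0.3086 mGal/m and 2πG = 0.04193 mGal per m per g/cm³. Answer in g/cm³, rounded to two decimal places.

0.2014 = 0.3086 − 0.04193 × ρ
ρ = (0.3086 − 0.2014) / 0.04193 = 2.56 g/cm³

2.56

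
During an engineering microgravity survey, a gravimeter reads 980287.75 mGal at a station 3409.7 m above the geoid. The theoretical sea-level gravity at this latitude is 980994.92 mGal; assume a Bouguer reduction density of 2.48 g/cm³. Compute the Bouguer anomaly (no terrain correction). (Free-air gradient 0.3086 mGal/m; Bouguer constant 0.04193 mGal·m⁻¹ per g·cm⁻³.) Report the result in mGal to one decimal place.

-9.5

Free-air correction = 0.3086 × 3409.7 = 1052.23 mGal
Free-air anomaly = 980287.75 − 980994.92 + (1052.23) = 345.06 mGal
Bouguer slab correction = 0.04193 × 2.48 × 3409.7 = 354.56 mGal
Simple Bouguer anomaly = 345.06 − (354.56) = -9.50 mGal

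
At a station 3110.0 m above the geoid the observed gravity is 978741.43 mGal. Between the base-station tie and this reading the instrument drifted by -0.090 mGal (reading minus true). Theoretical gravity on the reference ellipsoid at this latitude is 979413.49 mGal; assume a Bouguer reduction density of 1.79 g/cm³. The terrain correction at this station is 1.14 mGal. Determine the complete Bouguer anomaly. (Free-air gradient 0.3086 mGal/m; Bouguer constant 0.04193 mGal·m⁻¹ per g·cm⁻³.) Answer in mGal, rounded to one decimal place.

Drift-corrected reading = 978741.43 − (-0.090) = 978741.520 mGal
Free-air correction = 0.3086 × 3110.0 = 959.75 mGal
Free-air anomaly = 978741.520 − 979413.49 + (959.75) = 287.780 mGal
Bouguer slab correction = 0.04193 × 1.79 × 3110.0 = 233.42 mGal
Simple Bouguer anomaly = 287.780 − (233.42) = 54.360 mGal
Complete Bouguer anomaly = 54.360 + 1.14 = 55.500 mGal

55.5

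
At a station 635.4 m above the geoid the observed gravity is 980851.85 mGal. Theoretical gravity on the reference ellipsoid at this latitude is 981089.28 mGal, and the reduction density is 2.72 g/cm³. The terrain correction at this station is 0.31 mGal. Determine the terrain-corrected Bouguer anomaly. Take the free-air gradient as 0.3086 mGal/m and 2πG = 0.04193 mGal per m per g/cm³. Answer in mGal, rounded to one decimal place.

-113.5

Free-air correction = 0.3086 × 635.4 = 196.08 mGal
Free-air anomaly = 980851.85 − 981089.28 + (196.08) = -41.35 mGal
Bouguer slab correction = 0.04193 × 2.72 × 635.4 = 72.47 mGal
Simple Bouguer anomaly = -41.35 − (72.47) = -113.82 mGal
Complete Bouguer anomaly = -113.82 + 0.31 = -113.51 mGal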